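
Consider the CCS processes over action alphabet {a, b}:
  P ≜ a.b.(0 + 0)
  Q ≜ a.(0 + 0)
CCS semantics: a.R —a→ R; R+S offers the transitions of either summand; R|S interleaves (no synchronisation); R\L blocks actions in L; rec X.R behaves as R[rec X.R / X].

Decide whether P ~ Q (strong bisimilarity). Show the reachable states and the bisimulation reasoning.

P's transition system — 3 states:
  u0 = a.b.(0 + 0) | --a--▸ u1
  u1 = b.(0 + 0) | --b--▸ u2
  u2 = 0 + 0 | ·
Q's transition system — 2 states:
  v0 = a.(0 + 0) | --a--▸ v1
  v1 = 0 + 0 | ·
Partition-refinement fixed point:
  B0 = {u0}
  B1 = {u1}
  B2 = {u2, v1}
  B3 = {v0}
u0 ∈ B0, v0 ∈ B3 → different blocks

NO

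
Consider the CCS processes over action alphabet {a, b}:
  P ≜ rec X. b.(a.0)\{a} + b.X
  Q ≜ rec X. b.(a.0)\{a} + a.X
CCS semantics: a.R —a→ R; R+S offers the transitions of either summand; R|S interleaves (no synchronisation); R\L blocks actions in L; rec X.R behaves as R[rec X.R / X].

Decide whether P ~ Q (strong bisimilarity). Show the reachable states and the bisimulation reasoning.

not bisimilar

P's transition system — 2 states:
  p0 = rec X. b.(a.0)\{a} + b.X :: ··b··> p0, ··b··> p1
  p1 = (a.0)\{a} :: ·
Q's transition system — 2 states:
  q0 = rec X. b.(a.0)\{a} + a.X :: ··a··> q0, ··b··> q1
  q1 = (a.0)\{a} :: ·
Partition-refinement fixed point:
  B0 = {p0}
  B1 = {p1, q1}
  B2 = {q0}
p0 ∈ B0, q0 ∈ B2 → different blocks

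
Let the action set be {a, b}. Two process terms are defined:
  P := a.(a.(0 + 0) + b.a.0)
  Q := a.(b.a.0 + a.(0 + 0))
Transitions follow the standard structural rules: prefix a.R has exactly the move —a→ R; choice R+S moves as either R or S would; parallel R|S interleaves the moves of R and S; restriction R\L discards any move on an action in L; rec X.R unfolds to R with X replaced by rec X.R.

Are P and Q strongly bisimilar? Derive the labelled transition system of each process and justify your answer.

P's transition system — 5 states:
  p0 = a.(a.(0 + 0) + b.a.0) | -a-> p1
  p1 = a.(0 + 0) + b.a.0 | -a-> p2, -b-> p3
  p2 = 0 + 0 | ·
  p3 = a.0 | -a-> p4
  p4 = 0 | ·
Q's transition system — 5 states:
  q0 = a.(b.a.0 + a.(0 + 0)) | -a-> q1
  q1 = b.a.0 + a.(0 + 0) | -a-> q2, -b-> q3
  q2 = 0 + 0 | ·
  q3 = a.0 | -a-> q4
  q4 = 0 | ·
Partition-refinement fixed point:
  B0 = {p0, q0}
  B1 = {p1, q1}
  B2 = {p2, p4, q2, q4}
  B3 = {p3, q3}
p0 ∈ B0, q0 ∈ B0 → same block

bisimilar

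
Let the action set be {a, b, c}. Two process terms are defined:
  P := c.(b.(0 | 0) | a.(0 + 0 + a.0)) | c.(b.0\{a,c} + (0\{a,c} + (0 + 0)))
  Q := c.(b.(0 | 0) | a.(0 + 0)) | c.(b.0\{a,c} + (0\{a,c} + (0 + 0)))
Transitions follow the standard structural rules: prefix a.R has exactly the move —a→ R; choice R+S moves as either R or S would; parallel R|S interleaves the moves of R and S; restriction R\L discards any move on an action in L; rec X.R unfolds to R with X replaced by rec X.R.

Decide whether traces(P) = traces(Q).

LTS(P): 21 reachable states
  m0 = c.(b.(0 | 0) | a.(0 + 0 + a.0)) | c.(b.0\{a,c} + (0\{a,c} + (0 + 0))) → =c=> m1, =c=> m2
  m1 = b.(0 | 0) | a.(0 + 0 + a.0) | c.(b.0\{a,c} + (0\{a,c} + (0 + 0))) → =a=> m3, =b=> m4, =c=> m5
  m2 = c.(b.(0 | 0) | a.(0 + 0 + a.0)) | (b.0\{a,c} + (0\{a,c} + (0 + 0))) → =b=> m6, =c=> m5
  m3 = b.(0 | 0) | (0 + 0 + a.0) | c.(b.0\{a,c} + (0\{a,c} + (0 + 0))) → =a=> m7, =b=> m8, =c=> m9
  m4 = 0 | 0 | a.(0 + 0 + a.0) | c.(b.0\{a,c} + (0\{a,c} + (0 + 0))) → =a=> m8, =c=> m10
  m5 = b.(0 | 0) | a.(0 + 0 + a.0) | (b.0\{a,c} + (0\{a,c} + (0 + 0))) → =a=> m9, =b=> m10, =b=> m11
  m6 = c.(b.(0 | 0) | a.(0 + 0 + a.0)) | 0\{a,c} → =c=> m11
  m7 = b.(0 | 0) | 0 | c.(b.0\{a,c} + (0\{a,c} + (0 + 0))) → =b=> m12, =c=> m13
  m8 = 0 | 0 | (0 + 0 + a.0) | c.(b.0\{a,c} + (0\{a,c} + (0 + 0))) → =a=> m12, =c=> m14
  m9 = b.(0 | 0) | (0 + 0 + a.0) | (b.0\{a,c} + (0\{a,c} + (0 + 0))) → =a=> m13, =b=> m14, =b=> m15
  m10 = 0 | 0 | a.(0 + 0 + a.0) | (b.0\{a,c} + (0\{a,c} + (0 + 0))) → =a=> m14, =b=> m16
  m11 = b.(0 | 0) | a.(0 + 0 + a.0) | 0\{a,c} → =a=> m15, =b=> m16
  m12 = 0 | 0 | 0 | c.(b.0\{a,c} + (0\{a,c} + (0 + 0))) → =c=> m17
  m13 = b.(0 | 0) | 0 | (b.0\{a,c} + (0\{a,c} + (0 + 0))) → =b=> m17, =b=> m18
  m14 = 0 | 0 | (0 + 0 + a.0) | (b.0\{a,c} + (0\{a,c} + (0 + 0))) → =a=> m17, =b=> m19
  m15 = b.(0 | 0) | (0 + 0 + a.0) | 0\{a,c} → =a=> m18, =b=> m19
  m16 = 0 | 0 | a.(0 + 0 + a.0) | 0\{a,c} → =a=> m19
  m17 = 0 | 0 | 0 | (b.0\{a,c} + (0\{a,c} + (0 + 0))) → =b=> m20
  m18 = b.(0 | 0) | 0 | 0\{a,c} → =b=> m20
  m19 = 0 | 0 | (0 + 0 + a.0) | 0\{a,c} → =a=> m20
  m20 = 0 | 0 | 0 | 0\{a,c} → (no moves)
LTS(Q): 15 reachable states
  n0 = c.(b.(0 | 0) | a.(0 + 0)) | c.(b.0\{a,c} + (0\{a,c} + (0 + 0))) → =c=> n1, =c=> n2
  n1 = b.(0 | 0) | a.(0 + 0) | c.(b.0\{a,c} + (0\{a,c} + (0 + 0))) → =a=> n3, =b=> n4, =c=> n5
  n2 = c.(b.(0 | 0) | a.(0 + 0)) | (b.0\{a,c} + (0\{a,c} + (0 + 0))) → =b=> n6, =c=> n5
  n3 = b.(0 | 0) | (0 + 0) | c.(b.0\{a,c} + (0\{a,c} + (0 + 0))) → =b=> n7, =c=> n8
  n4 = 0 | 0 | a.(0 + 0) | c.(b.0\{a,c} + (0\{a,c} + (0 + 0))) → =a=> n7, =c=> n9
  n5 = b.(0 | 0) | a.(0 + 0) | (b.0\{a,c} + (0\{a,c} + (0 + 0))) → =a=> n8, =b=> n10, =b=> n9
  n6 = c.(b.(0 | 0) | a.(0 + 0)) | 0\{a,c} → =c=> n10
  n7 = 0 | 0 | (0 + 0) | c.(b.0\{a,c} + (0\{a,c} + (0 + 0))) → =c=> n11
  n8 = b.(0 | 0) | (0 + 0) | (b.0\{a,c} + (0\{a,c} + (0 + 0))) → =b=> n11, =b=> n12
  n9 = 0 | 0 | a.(0 + 0) | (b.0\{a,c} + (0\{a,c} + (0 + 0))) → =a=> n11, =b=> n13
  n10 = b.(0 | 0) | a.(0 + 0) | 0\{a,c} → =a=> n12, =b=> n13
  n11 = 0 | 0 | (0 + 0) | (b.0\{a,c} + (0\{a,c} + (0 + 0))) → =b=> n14
  n12 = b.(0 | 0) | (0 + 0) | 0\{a,c} → =b=> n14
  n13 = 0 | 0 | a.(0 + 0) | 0\{a,c} → =a=> n14
  n14 = 0 | 0 | (0 + 0) | 0\{a,c} → (no moves)
Executing caa from P (initial set {m0}):
  step 1 (c): {m1, m2}
  step 2 (a): {m3}
  step 3 (a): {m7}
  ✓ P
Executing caa from Q (initial set {n0}):
  step 1 (c): {n1, n2}
  step 2 (a): {n3}
  step 3 (a): no successor for Q

traces(P) ≠ traces(Q) — witness ⟨caa⟩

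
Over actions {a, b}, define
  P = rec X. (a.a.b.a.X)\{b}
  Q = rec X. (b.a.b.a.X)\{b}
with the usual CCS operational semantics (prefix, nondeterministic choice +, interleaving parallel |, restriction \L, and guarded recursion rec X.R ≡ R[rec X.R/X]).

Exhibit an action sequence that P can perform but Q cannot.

P's transition system — 3 states:
  s0 = rec X. (a.a.b.a.X)\{b} ⊢ ··a··> s1
  s1 = (a.b.a.(rec X. (a.a.b.a.X)\{b}))\{b} ⊢ ··a··> s2
  s2 = (b.a.(rec X. (a.a.b.a.X)\{b}))\{b} ⊢ ·
Q's transition system — 1 states:
  t0 = rec X. (b.a.b.a.X)\{b} ⊢ ·
Run σ = ⟨a⟩ on P: start {s0}
  [1] a ⇒ {s1}
  P completes σ.
Run σ = ⟨a⟩ on Q: start {t0}
  [1] a ⇒ ∅  — Q cannot continue

a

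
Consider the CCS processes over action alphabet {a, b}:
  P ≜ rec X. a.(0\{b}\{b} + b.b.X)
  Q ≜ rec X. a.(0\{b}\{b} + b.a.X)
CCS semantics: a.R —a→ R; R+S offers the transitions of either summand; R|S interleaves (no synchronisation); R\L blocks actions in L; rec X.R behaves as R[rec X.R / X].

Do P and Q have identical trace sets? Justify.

NO — witness ⟨abb⟩

LTS(P): 3 reachable states
  s0 = rec X. a.(0\{b}\{b} + b.b.X) → --a--▸ s1
  s1 = 0\{b}\{b} + b.b.(rec X. a.(0\{b}\{b} + b.b.X)) → --b--▸ s2
  s2 = b.(rec X. a.(0\{b}\{b} + b.b.X)) → --b--▸ s0
LTS(Q): 3 reachable states
  t0 = rec X. a.(0\{b}\{b} + b.a.X) → --a--▸ t1
  t1 = 0\{b}\{b} + b.a.(rec X. a.(0\{b}\{b} + b.a.X)) → --b--▸ t2
  t2 = a.(rec X. a.(0\{b}\{b} + b.a.X)) → --a--▸ t0
Trace ⟨abb⟩ through P, begin at {s0}:
  after a @ step 1: {s1}
  after b @ step 2: {s2}
  after b @ step 3: {s0}
  — P admits the full trace.
Trace ⟨abb⟩ through Q, begin at {t0}:
  after a @ step 1: {t1}
  after b @ step 2: {t2}
  after b @ step 3: no successor for Q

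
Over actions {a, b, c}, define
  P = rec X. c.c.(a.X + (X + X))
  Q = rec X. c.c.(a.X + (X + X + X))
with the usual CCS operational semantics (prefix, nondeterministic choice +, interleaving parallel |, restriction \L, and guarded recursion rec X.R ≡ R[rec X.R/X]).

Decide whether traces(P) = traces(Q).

LTS(P): 3 reachable states
  p0 = rec X. c.c.(a.X + (X + X)) | ··c··> p1
  p1 = c.(a.(rec X. c.c.(a.X + (X + X))) + ((rec X. c.c.(a.X + (X + X))) + (rec X. c.c.(a.X + (X + X))))) | ··c··> p2
  p2 = a.(rec X. c.c.(a.X + (X + X))) + ((rec X. c.c.(a.X + (X + X))) + (rec X. c.c.(a.X + (X + X)))) | ··a··> p0, ··c··> p1
LTS(Q): 3 reachable states
  q0 = rec X. c.c.(a.X + (X + X + X)) | ··c··> q1
  q1 = c.(a.(rec X. c.c.(a.X + (X + X + X))) + ((rec X. c.c.(a.X + (X + X + X))) + (rec X. c.c.(a.X + (X + X + X))) + (rec X. c.c.(a.X + (X + X + X))))) | ··c··> q2
  q2 = a.(rec X. c.c.(a.X + (X + X + X))) + ((rec X. c.c.(a.X + (X + X + X))) + (rec X. c.c.(a.X + (X + X + X))) + (rec X. c.c.(a.X + (X + X + X)))) | ··a··> q0, ··c··> q1
Bisimilarity quotient blocks:
  B0 = {p0, q0}
  B1 = {p1, q1}
  B2 = {p2, q2}
p0 ∈ B0, q0 ∈ B0 → same block
Bisimilar ⇒ trace-equivalent.

trace-equivalent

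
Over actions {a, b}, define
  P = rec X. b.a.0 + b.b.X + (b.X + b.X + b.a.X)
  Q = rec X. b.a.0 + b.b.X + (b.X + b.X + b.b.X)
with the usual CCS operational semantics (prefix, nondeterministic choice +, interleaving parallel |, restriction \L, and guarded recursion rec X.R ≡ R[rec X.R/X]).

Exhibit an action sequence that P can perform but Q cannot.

bab

Reachable graph of P (5 states):
  p0 = rec X. b.a.0 + b.b.X + (b.X + b.X + b.a.X) has moves =b=> p0, =b=> p1, =b=> p2, =b=> p3
  p1 = a.(rec X. b.a.0 + b.b.X + (b.X + b.X + b.a.X)) has moves =a=> p0
  p2 = a.0 has moves =a=> p4
  p3 = b.(rec X. b.a.0 + b.b.X + (b.X + b.X + b.a.X)) has moves =b=> p0
  p4 = 0 has moves deadlocked
Reachable graph of Q (4 states):
  q0 = rec X. b.a.0 + b.b.X + (b.X + b.X + b.b.X) has moves =b=> q0, =b=> q1, =b=> q2
  q1 = a.0 has moves =a=> q3
  q2 = b.(rec X. b.a.0 + b.b.X + (b.X + b.X + b.b.X)) has moves =b=> q0
  q3 = 0 has moves deadlocked
Run σ = ⟨bab⟩ on P: start {p0}
  after b @ step 1: {p0, p1, p2, p3}
  after a @ step 2: {p0, p4}
  after b @ step 3: {p0, p1, p2, p3}
  P completes σ.
Run σ = ⟨bab⟩ on Q: start {q0}
  after b @ step 1: {q0, q1, q2}
  after a @ step 2: {q3}
  after b @ step 3: ∅  — Q cannot continue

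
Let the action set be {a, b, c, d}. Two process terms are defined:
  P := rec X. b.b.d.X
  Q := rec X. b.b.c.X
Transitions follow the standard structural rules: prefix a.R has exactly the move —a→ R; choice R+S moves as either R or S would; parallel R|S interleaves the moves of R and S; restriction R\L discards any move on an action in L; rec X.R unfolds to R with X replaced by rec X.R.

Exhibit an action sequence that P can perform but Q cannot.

bbd

P's transition system — 3 states:
  s0 = rec X. b.b.d.X ⊢ -b-> s1
  s1 = b.d.(rec X. b.b.d.X) ⊢ -b-> s2
  s2 = d.(rec X. b.b.d.X) ⊢ -d-> s0
Q's transition system — 3 states:
  t0 = rec X. b.b.c.X ⊢ -b-> t1
  t1 = b.c.(rec X. b.b.c.X) ⊢ -b-> t2
  t2 = c.(rec X. b.b.c.X) ⊢ -c-> t0
Trace ⟨bbd⟩ through P, begin at {s0}:
  [1] b ⇒ {s1}
  [2] b ⇒ {s2}
  [3] d ⇒ {s0}
  P completes σ.
Trace ⟨bbd⟩ through Q, begin at {t0}:
  [1] b ⇒ {t1}
  [2] b ⇒ {t2}
  [3] d ⇒ ∅  — Q cannot continue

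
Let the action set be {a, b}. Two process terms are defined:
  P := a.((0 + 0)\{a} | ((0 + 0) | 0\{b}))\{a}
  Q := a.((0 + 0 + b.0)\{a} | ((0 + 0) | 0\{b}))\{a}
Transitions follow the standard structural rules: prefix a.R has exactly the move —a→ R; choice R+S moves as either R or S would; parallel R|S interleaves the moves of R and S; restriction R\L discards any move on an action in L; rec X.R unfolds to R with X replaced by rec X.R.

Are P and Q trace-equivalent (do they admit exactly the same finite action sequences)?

NO — witness ⟨ab⟩

Reachable graph of P (2 states):
  s0 = a.((0 + 0)\{a} | ((0 + 0) | 0\{b}))\{a} | --a--▸ s1
  s1 = ((0 + 0)\{a} | ((0 + 0) | 0\{b}))\{a} | deadlocked
Reachable graph of Q (3 states):
  t0 = a.((0 + 0 + b.0)\{a} | ((0 + 0) | 0\{b}))\{a} | --a--▸ t1
  t1 = ((0 + 0 + b.0)\{a} | ((0 + 0) | 0\{b}))\{a} | --b--▸ t2
  t2 = (0\{a} | ((0 + 0) | 0\{b}))\{a} | deadlocked
Trace ⟨ab⟩ through Q, begin at {t0}:
  step 1 (a): {t1}
  step 2 (b): {t2}
  Q completes σ.
Trace ⟨ab⟩ through P, begin at {s0}:
  step 1 (a): {s1}
  step 2 (b): no successor for P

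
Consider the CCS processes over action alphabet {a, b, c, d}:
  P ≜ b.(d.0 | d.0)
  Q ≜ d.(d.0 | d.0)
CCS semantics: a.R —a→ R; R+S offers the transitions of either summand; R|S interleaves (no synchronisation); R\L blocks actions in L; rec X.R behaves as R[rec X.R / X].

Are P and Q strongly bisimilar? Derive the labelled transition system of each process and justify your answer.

LTS(P): 5 reachable states
  s0 = b.(d.0 | d.0) ⊢ -b-> s1
  s1 = d.0 | d.0 ⊢ -d-> s2, -d-> s3
  s2 = 0 | d.0 ⊢ -d-> s4
  s3 = d.0 | 0 ⊢ -d-> s4
  s4 = 0 | 0 ⊢ stopped
LTS(Q): 5 reachable states
  t0 = d.(d.0 | d.0) ⊢ -d-> t1
  t1 = d.0 | d.0 ⊢ -d-> t2, -d-> t3
  t2 = 0 | d.0 ⊢ -d-> t4
  t3 = d.0 | 0 ⊢ -d-> t4
  t4 = 0 | 0 ⊢ stopped
Bisimilarity quotient blocks:
  B0 = {s0}
  B1 = {s1, t1}
  B2 = {s2, s3, t2, t3}
  B3 = {s4, t4}
  B4 = {t0}
s0 ∈ B0, t0 ∈ B4 → different blocks

NO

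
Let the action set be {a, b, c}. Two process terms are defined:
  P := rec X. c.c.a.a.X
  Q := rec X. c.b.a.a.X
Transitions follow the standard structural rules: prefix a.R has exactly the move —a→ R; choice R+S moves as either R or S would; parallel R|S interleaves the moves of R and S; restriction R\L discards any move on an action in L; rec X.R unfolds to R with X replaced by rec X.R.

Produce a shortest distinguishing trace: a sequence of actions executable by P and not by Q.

cc

P's transition system — 4 states:
  s0 = rec X. c.c.a.a.X | =c=> s1
  s1 = c.a.a.(rec X. c.c.a.a.X) | =c=> s2
  s2 = a.a.(rec X. c.c.a.a.X) | =a=> s3
  s3 = a.(rec X. c.c.a.a.X) | =a=> s0
Q's transition system — 4 states:
  t0 = rec X. c.b.a.a.X | =c=> t1
  t1 = b.a.a.(rec X. c.b.a.a.X) | =b=> t2
  t2 = a.a.(rec X. c.b.a.a.X) | =a=> t3
  t3 = a.(rec X. c.b.a.a.X) | =a=> t0
Run σ = ⟨cc⟩ on P: start {s0}
  [1] c ⇒ {s1}
  [2] c ⇒ {s2}
  P completes σ.
Run σ = ⟨cc⟩ on Q: start {t0}
  [1] c ⇒ {t1}
  [2] c ⇒ no successor for Q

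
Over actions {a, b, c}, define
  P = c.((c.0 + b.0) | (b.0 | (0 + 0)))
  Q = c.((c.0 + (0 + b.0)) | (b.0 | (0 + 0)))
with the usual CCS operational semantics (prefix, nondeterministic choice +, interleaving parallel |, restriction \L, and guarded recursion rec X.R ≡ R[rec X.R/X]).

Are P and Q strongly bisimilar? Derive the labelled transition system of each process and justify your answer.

Reachable graph of P (5 states):
  m0 = c.((c.0 + b.0) | (b.0 | (0 + 0))) | —c→ m1
  m1 = (c.0 + b.0) | (b.0 | (0 + 0)) | —b→ m2, —b→ m3, —c→ m3
  m2 = (c.0 + b.0) | (0 | (0 + 0)) | —b→ m4, —c→ m4
  m3 = 0 | (b.0 | (0 + 0)) | —b→ m4
  m4 = 0 | (0 | (0 + 0)) | stopped
Reachable graph of Q (5 states):
  n0 = c.((c.0 + (0 + b.0)) | (b.0 | (0 + 0))) | —c→ n1
  n1 = (c.0 + (0 + b.0)) | (b.0 | (0 + 0)) | —b→ n2, —b→ n3, —c→ n3
  n2 = (c.0 + (0 + b.0)) | (0 | (0 + 0)) | —b→ n4, —c→ n4
  n3 = 0 | (b.0 | (0 + 0)) | —b→ n4
  n4 = 0 | (0 | (0 + 0)) | stopped
Coarsest stable partition (strong bisimilarity classes):
  B0 = {m0, n0}
  B1 = {m1, n1}
  B2 = {m3, n3}
  B3 = {m4, n4}
  B4 = {m2, n2}
m0 ∈ B0, n0 ∈ B0 → same block

YES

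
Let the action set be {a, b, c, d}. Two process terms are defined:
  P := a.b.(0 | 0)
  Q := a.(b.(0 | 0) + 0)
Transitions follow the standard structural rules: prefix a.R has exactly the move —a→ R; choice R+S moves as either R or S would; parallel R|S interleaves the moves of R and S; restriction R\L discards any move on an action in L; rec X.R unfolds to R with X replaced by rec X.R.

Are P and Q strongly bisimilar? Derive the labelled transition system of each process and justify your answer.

LTS(P): 3 reachable states
  u0 = a.b.(0 | 0) ⊢ =a=> u1
  u1 = b.(0 | 0) ⊢ =b=> u2
  u2 = 0 | 0 ⊢ deadlocked
LTS(Q): 3 reachable states
  v0 = a.(b.(0 | 0) + 0) ⊢ =a=> v1
  v1 = b.(0 | 0) + 0 ⊢ =b=> v2
  v2 = 0 | 0 ⊢ deadlocked
Bisimilarity quotient blocks:
  B0 = {u0, v0}
  B1 = {u1, v1}
  B2 = {u2, v2}
u0 ∈ B0, v0 ∈ B0 → same block

P ~ Q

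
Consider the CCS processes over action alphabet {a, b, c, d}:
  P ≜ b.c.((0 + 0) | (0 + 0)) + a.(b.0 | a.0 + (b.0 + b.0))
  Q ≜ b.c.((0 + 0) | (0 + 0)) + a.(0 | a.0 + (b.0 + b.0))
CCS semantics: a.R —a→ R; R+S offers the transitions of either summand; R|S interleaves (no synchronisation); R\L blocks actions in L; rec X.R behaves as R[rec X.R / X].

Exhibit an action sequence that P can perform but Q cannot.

aab

Reachable graph of P (8 states):
  s0 = b.c.((0 + 0) | (0 + 0)) + a.(b.0 | a.0 + (b.0 + b.0)) ⊢ --a--▸ s1, --b--▸ s2
  s1 = b.0 | a.0 + (b.0 + b.0) ⊢ --a--▸ s3, --b--▸ s4, --b--▸ s5
  s2 = c.((0 + 0) | (0 + 0)) ⊢ --c--▸ s6
  s3 = b.0 | 0 ⊢ --b--▸ s7
  s4 = 0 ⊢ ·
  s5 = 0 | a.0 ⊢ --a--▸ s7
  s6 = (0 + 0) | (0 + 0) ⊢ ·
  s7 = 0 | 0 ⊢ ·
Reachable graph of Q (6 states):
  t0 = b.c.((0 + 0) | (0 + 0)) + a.(0 | a.0 + (b.0 + b.0)) ⊢ --a--▸ t1, --b--▸ t2
  t1 = 0 | a.0 + (b.0 + b.0) ⊢ --a--▸ t3, --b--▸ t4
  t2 = c.((0 + 0) | (0 + 0)) ⊢ --c--▸ t5
  t3 = 0 | 0 ⊢ ·
  t4 = 0 ⊢ ·
  t5 = (0 + 0) | (0 + 0) ⊢ ·
Executing aab from P (initial set {s0}):
  [1] a ⇒ {s1}
  [2] a ⇒ {s3}
  [3] b ⇒ {s7}
  ✓ P
Executing aab from Q (initial set {t0}):
  [1] a ⇒ {t1}
  [2] a ⇒ {t3}
  [3] b ⇒ ∅  — Q cannot continue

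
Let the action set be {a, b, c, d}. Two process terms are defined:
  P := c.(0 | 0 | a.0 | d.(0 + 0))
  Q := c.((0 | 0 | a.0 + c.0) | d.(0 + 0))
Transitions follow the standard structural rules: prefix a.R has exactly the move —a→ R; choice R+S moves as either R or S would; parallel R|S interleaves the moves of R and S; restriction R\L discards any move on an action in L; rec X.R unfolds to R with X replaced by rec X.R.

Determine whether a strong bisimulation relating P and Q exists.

Reachable graph of P (5 states):
  m0 = c.(0 | 0 | a.0 | d.(0 + 0)) | -c-> m1
  m1 = 0 | 0 | a.0 | d.(0 + 0) | -a-> m2, -d-> m3
  m2 = 0 | 0 | 0 | d.(0 + 0) | -d-> m4
  m3 = 0 | 0 | a.0 | (0 + 0) | -a-> m4
  m4 = 0 | 0 | 0 | (0 + 0) | (no moves)
Reachable graph of Q (7 states):
  n0 = c.((0 | 0 | a.0 + c.0) | d.(0 + 0)) | -c-> n1
  n1 = (0 | 0 | a.0 + c.0) | d.(0 + 0) | -a-> n2, -c-> n3, -d-> n4
  n2 = 0 | 0 | 0 | d.(0 + 0) | -d-> n5
  n3 = 0 | d.(0 + 0) | -d-> n6
  n4 = (0 | 0 | a.0 + c.0) | (0 + 0) | -a-> n5, -c-> n6
  n5 = 0 | 0 | 0 | (0 + 0) | (no moves)
  n6 = 0 | (0 + 0) | (no moves)
Coarsest stable partition (strong bisimilarity classes):
  B0 = {m0}
  B1 = {m1}
  B2 = {m3}
  B3 = {m4, n5, n6}
  B4 = {m2, n2, n3}
  B5 = {n0}
  B6 = {n1}
  B7 = {n4}
m0 ∈ B0, n0 ∈ B5 → different blocks

P ≁ Q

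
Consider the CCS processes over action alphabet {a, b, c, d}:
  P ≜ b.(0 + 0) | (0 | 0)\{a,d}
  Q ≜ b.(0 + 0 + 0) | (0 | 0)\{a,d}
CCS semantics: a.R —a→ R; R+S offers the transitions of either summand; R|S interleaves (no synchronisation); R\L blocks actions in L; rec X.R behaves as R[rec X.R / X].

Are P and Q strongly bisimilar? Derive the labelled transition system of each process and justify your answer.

bisimilar

P's transition system — 2 states:
  m0 = b.(0 + 0) | (0 | 0)\{a,d} | -b-> m1
  m1 = (0 + 0) | (0 | 0)\{a,d} | stopped
Q's transition system — 2 states:
  n0 = b.(0 + 0 + 0) | (0 | 0)\{a,d} | -b-> n1
  n1 = (0 + 0 + 0) | (0 | 0)\{a,d} | stopped
Partition-refinement fixed point:
  B0 = {m0, n0}
  B1 = {m1, n1}
m0 ∈ B0, n0 ∈ B0 → same block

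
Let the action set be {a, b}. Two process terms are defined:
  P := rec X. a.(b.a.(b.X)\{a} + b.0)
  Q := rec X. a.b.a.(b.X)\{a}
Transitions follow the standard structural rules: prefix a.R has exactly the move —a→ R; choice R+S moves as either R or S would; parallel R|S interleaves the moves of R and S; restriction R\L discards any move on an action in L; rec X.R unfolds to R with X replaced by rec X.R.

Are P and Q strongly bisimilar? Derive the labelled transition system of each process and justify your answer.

Reachable graph of P (6 states):
  m0 = rec X. a.(b.a.(b.X)\{a} + b.0) → =a=> m1
  m1 = b.a.(b.(rec X. a.(b.a.(b.X)\{a} + b.0)))\{a} + b.0 → =b=> m2, =b=> m3
  m2 = 0 → ·
  m3 = a.(b.(rec X. a.(b.a.(b.X)\{a} + b.0)))\{a} → =a=> m4
  m4 = (b.(rec X. a.(b.a.(b.X)\{a} + b.0)))\{a} → =b=> m5
  m5 = (rec X. a.(b.a.(b.X)\{a} + b.0))\{a} → ·
Reachable graph of Q (5 states):
  n0 = rec X. a.b.a.(b.X)\{a} → =a=> n1
  n1 = b.a.(b.(rec X. a.b.a.(b.X)\{a}))\{a} → =b=> n2
  n2 = a.(b.(rec X. a.b.a.(b.X)\{a}))\{a} → =a=> n3
  n3 = (b.(rec X. a.b.a.(b.X)\{a}))\{a} → =b=> n4
  n4 = (rec X. a.b.a.(b.X)\{a})\{a} → ·
Partition-refinement fixed point:
  B0 = {m0}
  B1 = {m1}
  B2 = {m3, n2}
  B3 = {m4, n3}
  B4 = {m2, m5, n4}
  B5 = {n0}
  B6 = {n1}
m0 ∈ B0, n0 ∈ B5 → different blocks

NO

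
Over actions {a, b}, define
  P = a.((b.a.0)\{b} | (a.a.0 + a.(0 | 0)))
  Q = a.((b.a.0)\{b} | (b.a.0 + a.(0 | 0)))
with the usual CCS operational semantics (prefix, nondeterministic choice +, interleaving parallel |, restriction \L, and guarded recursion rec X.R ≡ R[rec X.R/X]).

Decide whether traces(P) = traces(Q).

LTS(P): 5 reachable states
  s0 = a.((b.a.0)\{b} | (a.a.0 + a.(0 | 0))) | ··a··> s1
  s1 = (b.a.0)\{b} | (a.a.0 + a.(0 | 0)) | ··a··> s2, ··a··> s3
  s2 = (b.a.0)\{b} | (0 | 0) | ·
  s3 = (b.a.0)\{b} | a.0 | ··a··> s4
  s4 = (b.a.0)\{b} | 0 | ·
LTS(Q): 5 reachable states
  t0 = a.((b.a.0)\{b} | (b.a.0 + a.(0 | 0))) | ··a··> t1
  t1 = (b.a.0)\{b} | (b.a.0 + a.(0 | 0)) | ··a··> t2, ··b··> t3
  t2 = (b.a.0)\{b} | (0 | 0) | ·
  t3 = (b.a.0)\{b} | a.0 | ··a··> t4
  t4 = (b.a.0)\{b} | 0 | ·
Trace ⟨aaa⟩ through P, begin at {s0}:
  step 1 (a): {s1}
  step 2 (a): {s2, s3}
  step 3 (a): {s4}
  ✓ P
Trace ⟨aaa⟩ through Q, begin at {t0}:
  step 1 (a): {t1}
  step 2 (a): {t2}
  step 3 (a): ∅  — Q cannot continue

traces(P) ≠ traces(Q) — witness ⟨aaa⟩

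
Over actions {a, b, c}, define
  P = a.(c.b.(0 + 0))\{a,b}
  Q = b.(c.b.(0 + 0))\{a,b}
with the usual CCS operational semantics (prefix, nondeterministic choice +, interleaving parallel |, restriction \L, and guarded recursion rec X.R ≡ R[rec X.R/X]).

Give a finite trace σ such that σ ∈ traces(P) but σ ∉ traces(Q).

a

LTS(P): 3 reachable states
  p0 = a.(c.b.(0 + 0))\{a,b} → --a--▸ p1
  p1 = (c.b.(0 + 0))\{a,b} → --c--▸ p2
  p2 = (b.(0 + 0))\{a,b} → (no moves)
LTS(Q): 3 reachable states
  q0 = b.(c.b.(0 + 0))\{a,b} → --b--▸ q1
  q1 = (c.b.(0 + 0))\{a,b} → --c--▸ q2
  q2 = (b.(0 + 0))\{a,b} → (no moves)
Trace ⟨a⟩ through P, begin at {p0}:
  [1] a ⇒ {p1}
  P completes σ.
Trace ⟨a⟩ through Q, begin at {q0}:
  [1] a ⇒ ∅ (Q stuck)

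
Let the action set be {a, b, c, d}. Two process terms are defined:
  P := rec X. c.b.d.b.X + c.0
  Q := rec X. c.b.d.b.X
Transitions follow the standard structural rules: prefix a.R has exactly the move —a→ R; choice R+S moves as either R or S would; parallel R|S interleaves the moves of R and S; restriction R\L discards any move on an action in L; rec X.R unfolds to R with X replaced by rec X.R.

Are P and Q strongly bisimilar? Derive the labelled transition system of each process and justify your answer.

LTS(P): 5 reachable states
  p0 = rec X. c.b.d.b.X + c.0 | -c-> p1, -c-> p2
  p1 = 0 | deadlocked
  p2 = b.d.b.(rec X. c.b.d.b.X + c.0) | -b-> p3
  p3 = d.b.(rec X. c.b.d.b.X + c.0) | -d-> p4
  p4 = b.(rec X. c.b.d.b.X + c.0) | -b-> p0
LTS(Q): 4 reachable states
  q0 = rec X. c.b.d.b.X | -c-> q1
  q1 = b.d.b.(rec X. c.b.d.b.X) | -b-> q2
  q2 = d.b.(rec X. c.b.d.b.X) | -d-> q3
  q3 = b.(rec X. c.b.d.b.X) | -b-> q0
Bisimilarity quotient blocks:
  B0 = {p0}
  B1 = {p2}
  B2 = {p3}
  B3 = {p4}
  B4 = {p1}
  B5 = {q0}
  B6 = {q1}
  B7 = {q2}
  B8 = {q3}
p0 ∈ B0, q0 ∈ B5 → different blocks

P ≁ Q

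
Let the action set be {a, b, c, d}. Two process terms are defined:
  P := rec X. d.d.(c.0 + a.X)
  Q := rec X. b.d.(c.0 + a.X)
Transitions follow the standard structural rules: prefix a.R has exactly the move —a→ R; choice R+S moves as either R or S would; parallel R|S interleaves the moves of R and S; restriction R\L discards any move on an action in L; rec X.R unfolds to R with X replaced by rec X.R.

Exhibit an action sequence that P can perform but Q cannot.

d

Reachable graph of P (4 states):
  s0 = rec X. d.d.(c.0 + a.X) :: —d→ s1
  s1 = d.(c.0 + a.(rec X. d.d.(c.0 + a.X))) :: —d→ s2
  s2 = c.0 + a.(rec X. d.d.(c.0 + a.X)) :: —a→ s0, —c→ s3
  s3 = 0 :: deadlocked
Reachable graph of Q (4 states):
  t0 = rec X. b.d.(c.0 + a.X) :: —b→ t1
  t1 = d.(c.0 + a.(rec X. b.d.(c.0 + a.X))) :: —d→ t2
  t2 = c.0 + a.(rec X. b.d.(c.0 + a.X)) :: —a→ t0, —c→ t3
  t3 = 0 :: deadlocked
Run σ = ⟨d⟩ on P: start {s0}
  after d @ step 1: {s1}
  ✓ P
Run σ = ⟨d⟩ on Q: start {t0}
  after d @ step 1: no successor for Q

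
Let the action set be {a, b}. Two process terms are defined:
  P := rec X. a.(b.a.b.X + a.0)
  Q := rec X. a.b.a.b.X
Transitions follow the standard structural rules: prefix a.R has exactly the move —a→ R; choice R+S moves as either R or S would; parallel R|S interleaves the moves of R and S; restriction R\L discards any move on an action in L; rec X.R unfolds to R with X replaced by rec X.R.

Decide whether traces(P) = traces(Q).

LTS(P): 5 reachable states
  m0 = rec X. a.(b.a.b.X + a.0) :: ··a··> m1
  m1 = b.a.b.(rec X. a.(b.a.b.X + a.0)) + a.0 :: ··a··> m2, ··b··> m3
  m2 = 0 :: stopped
  m3 = a.b.(rec X. a.(b.a.b.X + a.0)) :: ··a··> m4
  m4 = b.(rec X. a.(b.a.b.X + a.0)) :: ··b··> m0
LTS(Q): 4 reachable states
  n0 = rec X. a.b.a.b.X :: ··a··> n1
  n1 = b.a.b.(rec X. a.b.a.b.X) :: ··b··> n2
  n2 = a.b.(rec X. a.b.a.b.X) :: ··a··> n3
  n3 = b.(rec X. a.b.a.b.X) :: ··b··> n0
Trace ⟨aa⟩ through P, begin at {m0}:
  [1] a ⇒ {m1}
  [2] a ⇒ {m2}
  — P admits the full trace.
Trace ⟨aa⟩ through Q, begin at {n0}:
  [1] a ⇒ {n1}
  [2] a ⇒ no successor for Q

NO — witness ⟨aa⟩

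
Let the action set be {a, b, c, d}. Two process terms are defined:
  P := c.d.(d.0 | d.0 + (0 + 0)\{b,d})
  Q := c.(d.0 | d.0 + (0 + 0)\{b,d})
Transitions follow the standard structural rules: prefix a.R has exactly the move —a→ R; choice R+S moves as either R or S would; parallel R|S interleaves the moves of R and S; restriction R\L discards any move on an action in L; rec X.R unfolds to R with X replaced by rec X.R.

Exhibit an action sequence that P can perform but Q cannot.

cddd

Reachable graph of P (6 states):
  m0 = c.d.(d.0 | d.0 + (0 + 0)\{b,d}) has moves --c--▸ m1
  m1 = d.(d.0 | d.0 + (0 + 0)\{b,d}) has moves --d--▸ m2
  m2 = d.0 | d.0 + (0 + 0)\{b,d} has moves --d--▸ m3, --d--▸ m4
  m3 = 0 | d.0 has moves --d--▸ m5
  m4 = d.0 | 0 has moves --d--▸ m5
  m5 = 0 | 0 has moves deadlocked
Reachable graph of Q (5 states):
  n0 = c.(d.0 | d.0 + (0 + 0)\{b,d}) has moves --c--▸ n1
  n1 = d.0 | d.0 + (0 + 0)\{b,d} has moves --d--▸ n2, --d--▸ n3
  n2 = 0 | d.0 has moves --d--▸ n4
  n3 = d.0 | 0 has moves --d--▸ n4
  n4 = 0 | 0 has moves deadlocked
Run σ = ⟨cddd⟩ on P: start {m0}
  [1] c ⇒ {m1}
  [2] d ⇒ {m2}
  [3] d ⇒ {m3, m4}
  [4] d ⇒ {m5}
  — P admits the full trace.
Run σ = ⟨cddd⟩ on Q: start {n0}
  [1] c ⇒ {n1}
  [2] d ⇒ {n2, n3}
  [3] d ⇒ {n4}
  [4] d ⇒ no successor for Q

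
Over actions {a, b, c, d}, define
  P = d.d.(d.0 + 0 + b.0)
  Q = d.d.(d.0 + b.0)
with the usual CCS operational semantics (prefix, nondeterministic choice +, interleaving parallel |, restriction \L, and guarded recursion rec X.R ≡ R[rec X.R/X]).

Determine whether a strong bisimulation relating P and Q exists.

bisimilar

LTS(P): 4 reachable states
  m0 = d.d.(d.0 + 0 + b.0) :: -d-> m1
  m1 = d.(d.0 + 0 + b.0) :: -d-> m2
  m2 = d.0 + 0 + b.0 :: -b-> m3, -d-> m3
  m3 = 0 :: ∅
LTS(Q): 4 reachable states
  n0 = d.d.(d.0 + b.0) :: -d-> n1
  n1 = d.(d.0 + b.0) :: -d-> n2
  n2 = d.0 + b.0 :: -b-> n3, -d-> n3
  n3 = 0 :: ∅
Coarsest stable partition (strong bisimilarity classes):
  B0 = {m0, n0}
  B1 = {m1, n1}
  B2 = {m2, n2}
  B3 = {m3, n3}
m0 ∈ B0, n0 ∈ B0 → same block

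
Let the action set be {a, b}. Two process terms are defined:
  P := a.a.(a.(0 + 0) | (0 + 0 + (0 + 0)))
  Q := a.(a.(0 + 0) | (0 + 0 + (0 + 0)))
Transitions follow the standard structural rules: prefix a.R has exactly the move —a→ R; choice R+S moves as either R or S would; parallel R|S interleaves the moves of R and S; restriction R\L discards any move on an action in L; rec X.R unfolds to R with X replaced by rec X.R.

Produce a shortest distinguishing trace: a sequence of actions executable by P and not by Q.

aaa

Reachable graph of P (4 states):
  u0 = a.a.(a.(0 + 0) | (0 + 0 + (0 + 0))) ⊢ ··a··> u1
  u1 = a.(a.(0 + 0) | (0 + 0 + (0 + 0))) ⊢ ··a··> u2
  u2 = a.(0 + 0) | (0 + 0 + (0 + 0)) ⊢ ··a··> u3
  u3 = (0 + 0) | (0 + 0 + (0 + 0)) ⊢ ∅
Reachable graph of Q (3 states):
  v0 = a.(a.(0 + 0) | (0 + 0 + (0 + 0))) ⊢ ··a··> v1
  v1 = a.(0 + 0) | (0 + 0 + (0 + 0)) ⊢ ··a··> v2
  v2 = (0 + 0) | (0 + 0 + (0 + 0)) ⊢ ∅
Run σ = ⟨aaa⟩ on P: start {u0}
  after a @ step 1: {u1}
  after a @ step 2: {u2}
  after a @ step 3: {u3}
  — P admits the full trace.
Run σ = ⟨aaa⟩ on Q: start {v0}
  after a @ step 1: {v1}
  after a @ step 2: {v2}
  after a @ step 3: ∅  — Q cannot continue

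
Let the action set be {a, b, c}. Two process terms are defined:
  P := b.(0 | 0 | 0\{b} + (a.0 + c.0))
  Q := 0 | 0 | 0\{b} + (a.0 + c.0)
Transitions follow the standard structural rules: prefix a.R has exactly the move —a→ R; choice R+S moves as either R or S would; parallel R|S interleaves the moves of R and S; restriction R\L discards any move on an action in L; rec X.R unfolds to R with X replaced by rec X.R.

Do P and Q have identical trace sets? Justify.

P's transition system — 3 states:
  u0 = b.(0 | 0 | 0\{b} + (a.0 + c.0)) has moves —b→ u1
  u1 = 0 | 0 | 0\{b} + (a.0 + c.0) has moves —a→ u2, —c→ u2
  u2 = 0 has moves (no moves)
Q's transition system — 2 states:
  v0 = 0 | 0 | 0\{b} + (a.0 + c.0) has moves —a→ v1, —c→ v1
  v1 = 0 has moves (no moves)
Trace ⟨b⟩ through P, begin at {u0}:
  [1] b ⇒ {u1}
  P completes σ.
Trace ⟨b⟩ through Q, begin at {v0}:
  [1] b ⇒ ∅  — Q cannot continue

trace-distinct — witness ⟨b⟩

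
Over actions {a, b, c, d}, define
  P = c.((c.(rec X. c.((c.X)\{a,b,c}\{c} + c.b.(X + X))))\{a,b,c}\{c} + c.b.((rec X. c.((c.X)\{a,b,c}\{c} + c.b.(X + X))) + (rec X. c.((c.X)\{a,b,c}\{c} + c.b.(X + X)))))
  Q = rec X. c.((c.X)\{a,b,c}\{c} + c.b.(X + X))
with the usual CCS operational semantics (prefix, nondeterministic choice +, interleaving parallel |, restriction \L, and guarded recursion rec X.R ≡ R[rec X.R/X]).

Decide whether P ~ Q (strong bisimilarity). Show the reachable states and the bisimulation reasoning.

LTS(P): 4 reachable states
  s0 = c.((c.(rec X. c.((c.X)\{a,b,c}\{c} + c.b.(X + X))))\{a,b,c}\{c} + c.b.((rec X. c.((c.X)\{a,b,c}\{c} + c.b.(X + X))) + (rec X. c.((c.X)\{a,b,c}\{c} + c.b.(X + X))))) → =c=> s1
  s1 = (c.(rec X. c.((c.X)\{a,b,c}\{c} + c.b.(X + X))))\{a,b,c}\{c} + c.b.((rec X. c.((c.X)\{a,b,c}\{c} + c.b.(X + X))) + (rec X. c.((c.X)\{a,b,c}\{c} + c.b.(X + X)))) → =c=> s2
  s2 = b.((rec X. c.((c.X)\{a,b,c}\{c} + c.b.(X + X))) + (rec X. c.((c.X)\{a,b,c}\{c} + c.b.(X + X)))) → =b=> s3
  s3 = (rec X. c.((c.X)\{a,b,c}\{c} + c.b.(X + X))) + (rec X. c.((c.X)\{a,b,c}\{c} + c.b.(X + X))) → =c=> s1
LTS(Q): 4 reachable states
  t0 = rec X. c.((c.X)\{a,b,c}\{c} + c.b.(X + X)) → =c=> t1
  t1 = (c.(rec X. c.((c.X)\{a,b,c}\{c} + c.b.(X + X))))\{a,b,c}\{c} + c.b.((rec X. c.((c.X)\{a,b,c}\{c} + c.b.(X + X))) + (rec X. c.((c.X)\{a,b,c}\{c} + c.b.(X + X)))) → =c=> t2
  t2 = b.((rec X. c.((c.X)\{a,b,c}\{c} + c.b.(X + X))) + (rec X. c.((c.X)\{a,b,c}\{c} + c.b.(X + X)))) → =b=> t3
  t3 = (rec X. c.((c.X)\{a,b,c}\{c} + c.b.(X + X))) + (rec X. c.((c.X)\{a,b,c}\{c} + c.b.(X + X))) → =c=> t1
Partition-refinement fixed point:
  B0 = {s0, s3, t0, t3}
  B1 = {s1, t1}
  B2 = {s2, t2}
s0 ∈ B0, t0 ∈ B0 → same block

bisimilar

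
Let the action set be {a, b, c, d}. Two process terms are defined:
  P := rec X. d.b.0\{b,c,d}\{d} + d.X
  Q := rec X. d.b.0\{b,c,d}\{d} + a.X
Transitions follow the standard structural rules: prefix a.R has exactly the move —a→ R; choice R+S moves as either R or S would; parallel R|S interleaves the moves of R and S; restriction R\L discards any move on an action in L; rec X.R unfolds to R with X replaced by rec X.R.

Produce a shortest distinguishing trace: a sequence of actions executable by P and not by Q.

P's transition system — 3 states:
  u0 = rec X. d.b.0\{b,c,d}\{d} + d.X :: ··d··> u0, ··d··> u1
  u1 = b.0\{b,c,d}\{d} :: ··b··> u2
  u2 = 0\{b,c,d}\{d} :: ·
Q's transition system — 3 states:
  v0 = rec X. d.b.0\{b,c,d}\{d} + a.X :: ··a··> v0, ··d··> v1
  v1 = b.0\{b,c,d}\{d} :: ··b··> v2
  v2 = 0\{b,c,d}\{d} :: ·
Run σ = ⟨dd⟩ on P: start {u0}
  [1] d ⇒ {u0, u1}
  [2] d ⇒ {u0, u1}
  P completes σ.
Run σ = ⟨dd⟩ on Q: start {v0}
  [1] d ⇒ {v1}
  [2] d ⇒ ∅ (Q stuck)

dd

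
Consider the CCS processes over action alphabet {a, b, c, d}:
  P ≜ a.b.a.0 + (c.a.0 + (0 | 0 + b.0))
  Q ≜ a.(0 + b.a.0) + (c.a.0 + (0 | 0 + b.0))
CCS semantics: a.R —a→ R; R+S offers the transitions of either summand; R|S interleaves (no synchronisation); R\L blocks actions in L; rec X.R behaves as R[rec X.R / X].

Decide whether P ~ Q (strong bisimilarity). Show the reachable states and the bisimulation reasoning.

Reachable graph of P (4 states):
  u0 = a.b.a.0 + (c.a.0 + (0 | 0 + b.0)) has moves =a=> u1, =b=> u2, =c=> u3
  u1 = b.a.0 has moves =b=> u3
  u2 = 0 has moves stopped
  u3 = a.0 has moves =a=> u2
Reachable graph of Q (4 states):
  v0 = a.(0 + b.a.0) + (c.a.0 + (0 | 0 + b.0)) has moves =a=> v1, =b=> v2, =c=> v3
  v1 = 0 + b.a.0 has moves =b=> v3
  v2 = 0 has moves stopped
  v3 = a.0 has moves =a=> v2
Coarsest stable partition (strong bisimilarity classes):
  B0 = {u0, v0}
  B1 = {u2, v2}
  B2 = {u3, v3}
  B3 = {u1, v1}
u0 ∈ B0, v0 ∈ B0 → same block

bisimilar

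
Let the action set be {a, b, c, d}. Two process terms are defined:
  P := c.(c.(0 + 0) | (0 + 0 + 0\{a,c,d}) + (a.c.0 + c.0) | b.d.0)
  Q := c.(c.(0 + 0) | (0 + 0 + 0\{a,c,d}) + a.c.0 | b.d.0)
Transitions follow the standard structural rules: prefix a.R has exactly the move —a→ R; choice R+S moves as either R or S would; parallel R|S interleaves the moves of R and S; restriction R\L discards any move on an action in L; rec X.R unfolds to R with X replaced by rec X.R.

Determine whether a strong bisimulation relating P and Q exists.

not bisimilar

Reachable graph of P (11 states):
  m0 = c.(c.(0 + 0) | (0 + 0 + 0\{a,c,d}) + (a.c.0 + c.0) | b.d.0) has moves ··c··> m1
  m1 = c.(0 + 0) | (0 + 0 + 0\{a,c,d}) + (a.c.0 + c.0) | b.d.0 has moves ··a··> m2, ··b··> m3, ··c··> m4, ··c··> m5
  m2 = c.0 | b.d.0 has moves ··b··> m6, ··c··> m5
  m3 = (a.c.0 + c.0) | d.0 has moves ··a··> m6, ··c··> m7, ··d··> m8
  m4 = (0 + 0) | (0 + 0 + 0\{a,c,d}) has moves ∅
  m5 = 0 | b.d.0 has moves ··b··> m7
  m6 = c.0 | d.0 has moves ··c··> m7, ··d··> m9
  m7 = 0 | d.0 has moves ··d··> m10
  m8 = (a.c.0 + c.0) | 0 has moves ··a··> m9, ··c··> m10
  m9 = c.0 | 0 has moves ··c··> m10
  m10 = 0 | 0 has moves ∅
Reachable graph of Q (11 states):
  n0 = c.(c.(0 + 0) | (0 + 0 + 0\{a,c,d}) + a.c.0 | b.d.0) has moves ··c··> n1
  n1 = c.(0 + 0) | (0 + 0 + 0\{a,c,d}) + a.c.0 | b.d.0 has moves ··a··> n2, ··b··> n3, ··c··> n4
  n2 = c.0 | b.d.0 has moves ··b··> n5, ··c··> n6
  n3 = a.c.0 | d.0 has moves ··a··> n5, ··d··> n7
  n4 = (0 + 0) | (0 + 0 + 0\{a,c,d}) has moves ∅
  n5 = c.0 | d.0 has moves ··c··> n8, ··d··> n9
  n6 = 0 | b.d.0 has moves ··b··> n8
  n7 = a.c.0 | 0 has moves ··a··> n9
  n8 = 0 | d.0 has moves ··d··> n10
  n9 = c.0 | 0 has moves ··c··> n10
  n10 = 0 | 0 has moves ∅
Bisimilarity quotient blocks:
  B0 = {m0}
  B1 = {m1}
  B2 = {m5, n6}
  B3 = {m7, n8}
  B4 = {m10, m4, n10, n4}
  B5 = {m2, n2}
  B6 = {m6, n5}
  B7 = {m9, n9}
  B8 = {m3}
  B9 = {m8}
  B10 = {n0}
  B11 = {n1}
  B12 = {n3}
  B13 = {n7}
m0 ∈ B0, n0 ∈ B10 → different blocks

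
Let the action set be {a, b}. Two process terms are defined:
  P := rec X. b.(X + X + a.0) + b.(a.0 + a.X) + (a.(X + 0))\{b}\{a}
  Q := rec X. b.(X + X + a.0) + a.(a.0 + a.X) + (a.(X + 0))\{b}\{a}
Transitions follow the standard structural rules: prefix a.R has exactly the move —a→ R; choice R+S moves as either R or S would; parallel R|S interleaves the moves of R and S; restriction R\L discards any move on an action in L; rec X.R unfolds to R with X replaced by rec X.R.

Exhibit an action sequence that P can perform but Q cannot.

Reachable graph of P (4 states):
  u0 = rec X. b.(X + X + a.0) + b.(a.0 + a.X) + (a.(X + 0))\{b}\{a} → =b=> u1, =b=> u2
  u1 = (rec X. b.(X + X + a.0) + b.(a.0 + a.X) + (a.(X + 0))\{b}\{a}) + (rec X. b.(X + X + a.0) + b.(a.0 + a.X) + (a.(X + 0))\{b}\{a}) + a.0 → =a=> u3, =b=> u1, =b=> u2
  u2 = a.0 + a.(rec X. b.(X + X + a.0) + b.(a.0 + a.X) + (a.(X + 0))\{b}\{a}) → =a=> u0, =a=> u3
  u3 = 0 → ·
Reachable graph of Q (4 states):
  v0 = rec X. b.(X + X + a.0) + a.(a.0 + a.X) + (a.(X + 0))\{b}\{a} → =a=> v1, =b=> v2
  v1 = a.0 + a.(rec X. b.(X + X + a.0) + a.(a.0 + a.X) + (a.(X + 0))\{b}\{a}) → =a=> v0, =a=> v3
  v2 = (rec X. b.(X + X + a.0) + a.(a.0 + a.X) + (a.(X + 0))\{b}\{a}) + (rec X. b.(X + X + a.0) + a.(a.0 + a.X) + (a.(X + 0))\{b}\{a}) + a.0 → =a=> v1, =a=> v3, =b=> v2
  v3 = 0 → ·
Executing bab from P (initial set {u0}):
  after b @ step 1: {u1, u2}
  after a @ step 2: {u0, u3}
  after b @ step 3: {u1, u2}
  ✓ P
Executing bab from Q (initial set {v0}):
  after b @ step 1: {v2}
  after a @ step 2: {v1, v3}
  after b @ step 3: ∅ (Q stuck)

bab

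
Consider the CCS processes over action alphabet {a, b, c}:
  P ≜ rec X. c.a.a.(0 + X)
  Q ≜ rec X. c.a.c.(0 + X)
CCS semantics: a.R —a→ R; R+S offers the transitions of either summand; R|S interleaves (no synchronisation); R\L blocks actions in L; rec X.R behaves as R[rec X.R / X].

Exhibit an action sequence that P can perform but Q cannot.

caa

LTS(P): 4 reachable states
  u0 = rec X. c.a.a.(0 + X) ⊢ --c--▸ u1
  u1 = a.a.(0 + (rec X. c.a.a.(0 + X))) ⊢ --a--▸ u2
  u2 = a.(0 + (rec X. c.a.a.(0 + X))) ⊢ --a--▸ u3
  u3 = 0 + (rec X. c.a.a.(0 + X)) ⊢ --c--▸ u1
LTS(Q): 4 reachable states
  v0 = rec X. c.a.c.(0 + X) ⊢ --c--▸ v1
  v1 = a.c.(0 + (rec X. c.a.c.(0 + X))) ⊢ --a--▸ v2
  v2 = c.(0 + (rec X. c.a.c.(0 + X))) ⊢ --c--▸ v3
  v3 = 0 + (rec X. c.a.c.(0 + X)) ⊢ --c--▸ v1
Trace ⟨caa⟩ through P, begin at {u0}:
  [1] c ⇒ {u1}
  [2] a ⇒ {u2}
  [3] a ⇒ {u3}
  P completes σ.
Trace ⟨caa⟩ through Q, begin at {v0}:
  [1] c ⇒ {v1}
  [2] a ⇒ {v2}
  [3] a ⇒ ∅  — Q cannot continue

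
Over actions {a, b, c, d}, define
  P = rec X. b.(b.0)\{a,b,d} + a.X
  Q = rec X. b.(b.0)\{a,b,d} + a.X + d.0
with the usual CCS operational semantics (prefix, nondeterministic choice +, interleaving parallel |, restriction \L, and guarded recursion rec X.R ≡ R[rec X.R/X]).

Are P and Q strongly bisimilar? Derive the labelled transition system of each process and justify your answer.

Reachable graph of P (2 states):
  u0 = rec X. b.(b.0)\{a,b,d} + a.X ⊢ ··a··> u0, ··b··> u1
  u1 = (b.0)\{a,b,d} ⊢ deadlocked
Reachable graph of Q (3 states):
  v0 = rec X. b.(b.0)\{a,b,d} + a.X + d.0 ⊢ ··a··> v0, ··b··> v1, ··d··> v2
  v1 = (b.0)\{a,b,d} ⊢ deadlocked
  v2 = 0 ⊢ deadlocked
Coarsest stable partition (strong bisimilarity classes):
  B0 = {u0}
  B1 = {u1, v1, v2}
  B2 = {v0}
u0 ∈ B0, v0 ∈ B2 → different blocks

NO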